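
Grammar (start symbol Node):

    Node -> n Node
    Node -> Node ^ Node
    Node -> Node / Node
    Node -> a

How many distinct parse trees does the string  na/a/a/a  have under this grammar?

14

Parse trees for na/a/a/a (showing first 6 of 14):
  [Node n [Node [Node a] / [Node [Node a] / [Node [Node a] / [Node a]]]]]
  [Node n [Node [Node a] / [Node [Node [Node a] / [Node a]] / [Node a]]]]
  [Node n [Node [Node [Node a] / [Node a]] / [Node [Node a] / [Node a]]]]
  [Node n [Node [Node [Node a] / [Node [Node a] / [Node a]]] / [Node a]]]
  [Node n [Node [Node [Node [Node a] / [Node a]] / [Node a]] / [Node a]]]
  [Node [Node n [Node a]] / [Node [Node a] / [Node [Node a] / [Node a]]]]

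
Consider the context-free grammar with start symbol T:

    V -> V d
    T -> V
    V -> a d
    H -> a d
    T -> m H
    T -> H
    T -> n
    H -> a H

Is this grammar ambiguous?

Ambiguous

Witness: a d

Derivation 1: T ⇒ V ⇒ a d
Derivation 2: T ⇒ H ⇒ a d

Two distinct leftmost derivations for the same string.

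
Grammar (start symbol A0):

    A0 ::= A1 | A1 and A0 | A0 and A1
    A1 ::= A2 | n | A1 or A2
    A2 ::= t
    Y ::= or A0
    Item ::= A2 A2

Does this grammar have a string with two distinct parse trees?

Ambiguous

Witness: n and n

Derivation 1: A0 ⇒ A1 and A0 ⇒ n and A0 ⇒ n and A1 ⇒ n and n
Derivation 2: A0 ⇒ A0 and A1 ⇒ A1 and A1 ⇒ n and A1 ⇒ n and n

Two distinct leftmost derivations for the same string.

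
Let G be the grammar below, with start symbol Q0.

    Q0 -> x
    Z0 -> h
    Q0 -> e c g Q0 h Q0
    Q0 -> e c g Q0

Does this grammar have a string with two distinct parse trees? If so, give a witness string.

Witness: e c g e c g x h x

Derivation 1: Q0 ⇒ e c g Q0 h Q0 ⇒ e c g e c g Q0 h Q0 ⇒ e c g e c g x h Q0 ⇒ e c g e c g x h x
Derivation 2: Q0 ⇒ e c g Q0 ⇒ e c g e c g Q0 h Q0 ⇒ e c g e c g x h Q0 ⇒ e c g e c g x h x

Two distinct leftmost derivations for the same string.

Ambiguous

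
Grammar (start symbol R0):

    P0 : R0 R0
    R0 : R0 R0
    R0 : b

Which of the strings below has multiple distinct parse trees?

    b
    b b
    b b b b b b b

b: 1 tree
b b: 1 tree
b b b b b b b: 132 trees

b b b b b b b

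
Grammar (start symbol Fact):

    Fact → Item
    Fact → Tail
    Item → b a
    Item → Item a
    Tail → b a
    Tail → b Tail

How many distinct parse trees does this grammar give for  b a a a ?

Parse trees for b a a a:
  [Fact [Item [Item [Item b a] a] a]]

1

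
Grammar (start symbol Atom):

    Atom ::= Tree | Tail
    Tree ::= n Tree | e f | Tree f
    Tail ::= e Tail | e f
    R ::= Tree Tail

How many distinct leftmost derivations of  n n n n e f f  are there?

5

Parse trees for n n n n e f f:
  [Atom [Tree n [Tree n [Tree n [Tree n [Tree [Tree e f] f]]]]]]
  [Atom [Tree n [Tree n [Tree n [Tree [Tree n [Tree e f]] f]]]]]
  [Atom [Tree n [Tree n [Tree [Tree n [Tree n [Tree e f]]] f]]]]
  [Atom [Tree n [Tree [Tree n [Tree n [Tree n [Tree e f]]]] f]]]
  [Atom [Tree [Tree n [Tree n [Tree n [Tree n [Tree e f]]]]] f]]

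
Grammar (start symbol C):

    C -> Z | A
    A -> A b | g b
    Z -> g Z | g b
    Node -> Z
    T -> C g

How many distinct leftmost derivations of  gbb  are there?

1

Parse trees for gbb:
  [C [A [A g b] b]]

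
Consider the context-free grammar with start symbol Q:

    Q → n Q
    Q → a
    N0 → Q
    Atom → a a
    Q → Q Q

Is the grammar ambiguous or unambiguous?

Witness: a a a

Derivation 1: Q ⇒ Q Q ⇒ a Q ⇒ a Q Q ⇒ a a Q ⇒ a a a
Derivation 2: Q ⇒ Q Q ⇒ Q Q Q ⇒ a Q Q ⇒ a a Q ⇒ a a a

Two distinct leftmost derivations for the same string.

Ambiguous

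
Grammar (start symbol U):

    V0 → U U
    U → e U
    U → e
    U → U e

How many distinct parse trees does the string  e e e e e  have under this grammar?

Parse trees for e e e e e (showing first 6 of 16):
  [U e [U e [U e [U e [U e]]]]]
  [U e [U e [U e [U [U e] e]]]]
  [U e [U e [U [U e [U e]] e]]]
  [U e [U e [U [U [U e] e] e]]]
  [U e [U [U e [U e [U e]]] e]]
  [U e [U [U e [U [U e] e]] e]]

16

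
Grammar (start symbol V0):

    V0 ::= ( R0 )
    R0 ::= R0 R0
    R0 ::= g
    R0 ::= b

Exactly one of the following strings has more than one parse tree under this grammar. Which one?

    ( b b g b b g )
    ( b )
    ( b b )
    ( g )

( b b g b b g )

( b b g b b g ): 42 trees
( b ): 1 tree
( b b ): 1 tree
( g ): 1 tree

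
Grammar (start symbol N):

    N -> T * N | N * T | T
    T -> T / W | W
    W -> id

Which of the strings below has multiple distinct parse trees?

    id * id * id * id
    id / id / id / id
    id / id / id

id * id * id * id

id * id * id * id: 8 trees
id / id / id / id: 1 tree
id / id / id: 1 tree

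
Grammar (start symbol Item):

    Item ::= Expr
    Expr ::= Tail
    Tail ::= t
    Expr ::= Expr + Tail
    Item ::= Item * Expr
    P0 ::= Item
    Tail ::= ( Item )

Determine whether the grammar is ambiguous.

(P0 is unreachable from Item, so its rules don't affect L(Item).) The grammar is stratified — Item handles '*' (left-recursive), Expr handles '+', Tail atoms. Each operator has a fixed associativity and precedence level, so every string has one parse.

Unambiguous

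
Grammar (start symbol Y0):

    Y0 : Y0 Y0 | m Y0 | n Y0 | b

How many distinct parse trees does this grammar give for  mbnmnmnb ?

Parse trees for mbnmnmnb:
  [Y0 [Y0 m [Y0 b]] [Y0 n [Y0 m [Y0 n [Y0 m [Y0 n [Y0 b]]]]]]]
  [Y0 m [Y0 [Y0 b] [Y0 n [Y0 m [Y0 n [Y0 m [Y0 n [Y0 b]]]]]]]]

2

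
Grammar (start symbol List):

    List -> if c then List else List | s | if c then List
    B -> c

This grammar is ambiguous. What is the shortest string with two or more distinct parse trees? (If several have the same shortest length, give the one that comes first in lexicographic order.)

if c then if c then s else s

length 1: no string has ≥2 trees
length 4: no string has ≥2 trees
length 6: no string has ≥2 trees
length 7: no string has ≥2 trees
length 9: if c then if c then s else s has 2 parse trees

Two derivations of if c then if c then s else s:
  List ⇒ if c then List else List ⇒ if c then if c then List else List ⇒ if c then if c then s else List ⇒ if c then if c then s else s
  List ⇒ if c then List ⇒ if c then if c then List else List ⇒ if c then if c then s else List ⇒ if c then if c then s else s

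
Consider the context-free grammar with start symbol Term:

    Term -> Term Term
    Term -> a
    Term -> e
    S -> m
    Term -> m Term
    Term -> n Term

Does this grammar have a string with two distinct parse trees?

Witness: a a a

Derivation 1: Term ⇒ Term Term ⇒ Term Term Term ⇒ a Term Term ⇒ a a Term ⇒ a a a
Derivation 2: Term ⇒ Term Term ⇒ a Term ⇒ a Term Term ⇒ a a Term ⇒ a a a

Two distinct leftmost derivations for the same string.

Ambiguous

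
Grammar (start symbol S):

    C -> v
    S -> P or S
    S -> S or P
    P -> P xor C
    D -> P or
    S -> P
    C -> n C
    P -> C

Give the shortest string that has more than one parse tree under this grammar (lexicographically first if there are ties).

v or v

length 1: no string has ≥2 trees
length 2: no string has ≥2 trees
length 3: v or v has 2 parse trees

Two derivations of v or v:
  S ⇒ P or S ⇒ C or S ⇒ v or S ⇒ v or P ⇒ v or C ⇒ v or v
  S ⇒ S or P ⇒ P or P ⇒ C or P ⇒ v or P ⇒ v or C ⇒ v or v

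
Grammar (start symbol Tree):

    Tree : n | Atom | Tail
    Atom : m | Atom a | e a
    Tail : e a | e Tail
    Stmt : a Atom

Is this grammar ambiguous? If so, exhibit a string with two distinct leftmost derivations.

Ambiguous

Witness: e a

Derivation 1: Tree ⇒ Atom ⇒ e a
Derivation 2: Tree ⇒ Tail ⇒ e a

Two distinct leftmost derivations for the same string.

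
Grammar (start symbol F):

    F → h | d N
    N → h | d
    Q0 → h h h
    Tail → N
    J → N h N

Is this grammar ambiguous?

Only F, N are reachable from F; ignoring the rest: Each reachable nonterminal has at most one production per leading terminal, and all productions are right-linear; the derivation is determined token-by-token.

Unambiguous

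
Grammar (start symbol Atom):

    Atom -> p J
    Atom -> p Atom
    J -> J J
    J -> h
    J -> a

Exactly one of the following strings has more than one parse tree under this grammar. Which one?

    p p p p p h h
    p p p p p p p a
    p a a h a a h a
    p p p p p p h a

p a a h a a h a

p p p p p h h: 1 tree
p p p p p p p a: 1 tree
p a a h a a h a: 132 trees
p p p p p p h a: 1 tree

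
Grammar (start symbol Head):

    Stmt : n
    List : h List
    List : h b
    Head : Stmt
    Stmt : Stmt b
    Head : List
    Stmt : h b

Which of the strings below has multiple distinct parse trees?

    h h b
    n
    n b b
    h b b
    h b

h h b: 1 tree
n: 1 tree
n b b: 1 tree
h b b: 1 tree
h b: 2 trees

h b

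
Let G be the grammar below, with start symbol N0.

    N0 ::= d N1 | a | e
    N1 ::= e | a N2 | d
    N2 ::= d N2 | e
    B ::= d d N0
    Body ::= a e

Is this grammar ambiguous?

Unambiguous

Only N0, N1, N2 are reachable from N0; ignoring the rest: Restricted to the reachable nonterminals, every rule has the form A → t or A → t B, and no two rules for the same A share a first terminal. The grammar encodes a DFA — one run per string.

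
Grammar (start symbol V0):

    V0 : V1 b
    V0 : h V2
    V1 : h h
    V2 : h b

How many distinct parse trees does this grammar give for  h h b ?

2

Parse trees for h h b:
  [V0 [V1 h h] b]
  [V0 h [V2 h b]]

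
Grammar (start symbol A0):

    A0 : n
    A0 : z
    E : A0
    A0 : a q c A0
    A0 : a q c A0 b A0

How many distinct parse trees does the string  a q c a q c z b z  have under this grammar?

Parse trees for a q c a q c z b z:
  [A0 a q c [A0 a q c [A0 z] b [A0 z]]]
  [A0 a q c [A0 a q c [A0 z]] b [A0 z]]

2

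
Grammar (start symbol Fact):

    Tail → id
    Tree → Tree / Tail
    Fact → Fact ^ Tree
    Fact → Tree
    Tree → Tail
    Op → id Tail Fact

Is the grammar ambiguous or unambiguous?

Unambiguous

(Op is unreachable from Fact, so its rules don't affect L(Fact).) This is a standard precedence ladder (Fact over Tree over Tail), with each level left-recursive on its own operator ('^' at Fact, '/' at Tree). That structure is LR(1), hence unambiguous.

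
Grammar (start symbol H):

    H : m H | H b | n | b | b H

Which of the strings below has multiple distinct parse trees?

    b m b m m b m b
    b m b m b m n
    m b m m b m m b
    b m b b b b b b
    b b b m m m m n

b m b m m b m b: 1 tree
b m b m b m n: 1 tree
m b m m b m m b: 1 tree
b m b b b b b b: 120 trees
b b b m m m m n: 1 tree

b m b b b b b b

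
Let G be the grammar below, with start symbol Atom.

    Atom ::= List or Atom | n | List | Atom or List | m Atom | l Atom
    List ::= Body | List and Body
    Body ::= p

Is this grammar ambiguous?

Ambiguous

Witness: p or p

Derivation 1: Atom ⇒ List or Atom ⇒ Body or Atom ⇒ p or Atom ⇒ p or List ⇒ p or Body ⇒ p or p
Derivation 2: Atom ⇒ Atom or List ⇒ List or List ⇒ Body or List ⇒ p or List ⇒ p or Body ⇒ p or p

Two distinct leftmost derivations for the same string.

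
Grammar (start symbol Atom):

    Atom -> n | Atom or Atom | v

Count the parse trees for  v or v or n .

Parse trees for v or v or n:
  [Atom [Atom v] or [Atom [Atom v] or [Atom n]]]
  [Atom [Atom [Atom v] or [Atom v]] or [Atom n]]

2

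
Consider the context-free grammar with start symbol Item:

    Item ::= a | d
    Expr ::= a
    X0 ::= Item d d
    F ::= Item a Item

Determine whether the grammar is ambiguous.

Only Item is reachable from Item; ignoring the rest: Restricted to the reachable nonterminals, every rule has the form A → t or A → t B, and no two rules for the same A share a first terminal. The grammar encodes a DFA — one run per string.

Unambiguous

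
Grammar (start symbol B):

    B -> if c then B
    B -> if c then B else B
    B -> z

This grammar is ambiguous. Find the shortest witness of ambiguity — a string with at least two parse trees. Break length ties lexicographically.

length 1: no string has ≥2 trees
length 4: no string has ≥2 trees
length 6: no string has ≥2 trees
length 7: no string has ≥2 trees
length 9: if c then if c then z else z has 2 parse trees

Two derivations of if c then if c then z else z:
  B ⇒ if c then B ⇒ if c then if c then B else B ⇒ if c then if c then z else B ⇒ if c then if c then z else z
  B ⇒ if c then B else B ⇒ if c then if c then B else B ⇒ if c then if c then z else B ⇒ if c then if c then z else z

if c then if c then z else z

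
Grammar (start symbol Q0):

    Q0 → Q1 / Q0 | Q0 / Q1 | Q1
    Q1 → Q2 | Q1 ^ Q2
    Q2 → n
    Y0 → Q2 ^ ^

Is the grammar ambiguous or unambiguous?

Ambiguous

Witness: n / n

Derivation 1: Q0 ⇒ Q1 / Q0 ⇒ Q2 / Q0 ⇒ n / Q0 ⇒ n / Q1 ⇒ n / Q2 ⇒ n / n
Derivation 2: Q0 ⇒ Q0 / Q1 ⇒ Q1 / Q1 ⇒ Q2 / Q1 ⇒ n / Q1 ⇒ n / Q2 ⇒ n / n

Two distinct leftmost derivations for the same string.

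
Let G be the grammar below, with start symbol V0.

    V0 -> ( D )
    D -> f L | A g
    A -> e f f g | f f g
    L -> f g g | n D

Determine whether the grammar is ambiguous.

Ambiguous

Witness: ( f f g g )

Derivation 1: V0 ⇒ ( D ) ⇒ ( f L ) ⇒ ( f f g g )
Derivation 2: V0 ⇒ ( D ) ⇒ ( A g ) ⇒ ( f f g g )

Two distinct leftmost derivations for the same string.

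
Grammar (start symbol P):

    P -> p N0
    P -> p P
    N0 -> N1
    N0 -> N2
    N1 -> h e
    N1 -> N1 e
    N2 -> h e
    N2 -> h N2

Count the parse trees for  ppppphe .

Parse trees for ppppphe:
  [P p [P p [P p [P p [P p [N0 [N1 h e]]]]]]]
  [P p [P p [P p [P p [P p [N0 [N2 h e]]]]]]]

2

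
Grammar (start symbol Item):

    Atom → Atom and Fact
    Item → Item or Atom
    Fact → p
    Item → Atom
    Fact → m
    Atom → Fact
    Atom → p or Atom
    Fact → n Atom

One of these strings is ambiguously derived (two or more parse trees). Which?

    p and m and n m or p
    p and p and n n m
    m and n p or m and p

p and m and n m or p: 1 tree
p and p and n n m: 1 tree
m and n p or m and p: 4 trees

m and n p or m and p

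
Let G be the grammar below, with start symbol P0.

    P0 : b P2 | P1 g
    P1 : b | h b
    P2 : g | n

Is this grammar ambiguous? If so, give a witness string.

Witness: b g

Derivation 1: P0 ⇒ b P2 ⇒ b g
Derivation 2: P0 ⇒ P1 g ⇒ b g

Two distinct leftmost derivations for the same string.

Ambiguous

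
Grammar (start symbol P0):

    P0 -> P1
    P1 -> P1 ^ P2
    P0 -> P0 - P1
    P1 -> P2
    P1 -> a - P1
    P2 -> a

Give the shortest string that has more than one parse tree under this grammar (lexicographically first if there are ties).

length 1: no string has ≥2 trees
length 3: a - a has 2 parse trees

Two derivations of a - a:
  P0 ⇒ P1 ⇒ a - P1 ⇒ a - P2 ⇒ a - a
  P0 ⇒ P0 - P1 ⇒ P1 - P1 ⇒ P2 - P1 ⇒ a - P1 ⇒ a - P2 ⇒ a - a

a - a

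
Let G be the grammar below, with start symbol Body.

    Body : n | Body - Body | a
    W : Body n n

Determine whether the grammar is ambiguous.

Ambiguous

Witness: a - a - a

Derivation 1: Body ⇒ Body - Body ⇒ Body - Body - Body ⇒ a - Body - Body ⇒ a - a - Body ⇒ a - a - a
Derivation 2: Body ⇒ Body - Body ⇒ a - Body ⇒ a - Body - Body ⇒ a - a - Body ⇒ a - a - a

Two distinct leftmost derivations for the same string.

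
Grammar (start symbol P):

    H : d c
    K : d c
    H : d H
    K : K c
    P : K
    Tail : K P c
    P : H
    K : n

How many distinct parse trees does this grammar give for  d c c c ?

Parse trees for d c c c:
  [P [K [K [K d c] c] c]]

1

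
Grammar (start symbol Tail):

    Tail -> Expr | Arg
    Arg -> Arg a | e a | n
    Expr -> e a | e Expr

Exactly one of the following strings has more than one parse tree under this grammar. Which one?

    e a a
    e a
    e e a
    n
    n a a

e a

e a a: 1 tree
e a: 2 trees
e e a: 1 tree
n: 1 tree
n a a: 1 tree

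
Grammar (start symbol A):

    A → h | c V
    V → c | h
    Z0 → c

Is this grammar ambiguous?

Only A, V are reachable from A; ignoring the rest: The reachable rules are right-linear with at most one rule per (nonterminal, next-terminal) pair. Each input token forces the next rule, so parsing is deterministic.

Unambiguous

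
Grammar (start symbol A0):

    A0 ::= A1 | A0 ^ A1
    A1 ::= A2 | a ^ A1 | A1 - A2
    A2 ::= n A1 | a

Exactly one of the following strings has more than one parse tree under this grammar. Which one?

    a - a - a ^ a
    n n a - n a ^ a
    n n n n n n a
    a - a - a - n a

n n a - n a ^ a

a - a - a ^ a: 1 tree
n n a - n a ^ a: 6 trees
n n n n n n a: 1 tree
a - a - a - n a: 1 tree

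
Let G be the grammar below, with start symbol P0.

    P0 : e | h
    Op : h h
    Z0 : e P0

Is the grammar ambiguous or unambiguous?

Only P0 is reachable from P0; ignoring the rest: Each reachable nonterminal has at most one production per leading terminal, and all productions are right-linear; the derivation is determined token-by-token.

Unambiguous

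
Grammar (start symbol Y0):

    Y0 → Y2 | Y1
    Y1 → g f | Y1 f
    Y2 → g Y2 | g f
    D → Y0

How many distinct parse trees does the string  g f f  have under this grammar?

1

Parse trees for g f f:
  [Y0 [Y1 [Y1 g f] f]]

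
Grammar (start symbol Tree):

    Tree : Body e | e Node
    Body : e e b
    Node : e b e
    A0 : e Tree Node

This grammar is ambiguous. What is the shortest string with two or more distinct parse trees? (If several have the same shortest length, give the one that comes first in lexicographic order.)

e e b e

length 4: e e b e has 2 parse trees

Two derivations of e e b e:
  Tree ⇒ Body e ⇒ e e b e
  Tree ⇒ e Node ⇒ e e b e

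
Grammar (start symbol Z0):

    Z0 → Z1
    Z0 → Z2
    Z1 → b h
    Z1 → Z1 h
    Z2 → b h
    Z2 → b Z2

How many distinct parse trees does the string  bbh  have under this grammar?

Parse trees for bbh:
  [Z0 [Z2 b [Z2 b h]]]

1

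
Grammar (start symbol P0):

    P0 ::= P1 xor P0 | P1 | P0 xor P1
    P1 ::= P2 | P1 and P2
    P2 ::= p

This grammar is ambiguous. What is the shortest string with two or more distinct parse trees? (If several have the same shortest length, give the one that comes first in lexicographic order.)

length 1: no string has ≥2 trees
length 3: p xor p has 2 parse trees

Two derivations of p xor p:
  P0 ⇒ P1 xor P0 ⇒ P2 xor P0 ⇒ p xor P0 ⇒ p xor P1 ⇒ p xor P2 ⇒ p xor p
  P0 ⇒ P0 xor P1 ⇒ P1 xor P1 ⇒ P2 xor P1 ⇒ p xor P1 ⇒ p xor P2 ⇒ p xor p

p xor p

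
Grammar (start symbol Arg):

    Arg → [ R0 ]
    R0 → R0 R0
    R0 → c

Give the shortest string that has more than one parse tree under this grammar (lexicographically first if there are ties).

[ c c c ]

length 3: no string has ≥2 trees
length 4: no string has ≥2 trees
length 5: [ c c c ] has 2 parse trees

Two derivations of [ c c c ]:
  Arg ⇒ [ R0 ] ⇒ [ R0 R0 ] ⇒ [ R0 R0 R0 ] ⇒ [ c R0 R0 ] ⇒ [ c c R0 ] ⇒ [ c c c ]
  Arg ⇒ [ R0 ] ⇒ [ R0 R0 ] ⇒ [ c R0 ] ⇒ [ c R0 R0 ] ⇒ [ c c R0 ] ⇒ [ c c c ]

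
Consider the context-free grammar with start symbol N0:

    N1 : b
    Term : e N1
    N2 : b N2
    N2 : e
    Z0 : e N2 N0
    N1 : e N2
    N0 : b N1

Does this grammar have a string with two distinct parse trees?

(Term, Z0 are unreachable from N0, so their rules don't affect L(N0).) Each reachable nonterminal has at most one production per leading terminal, and all productions are right-linear; the derivation is determined token-by-token.

Unambiguous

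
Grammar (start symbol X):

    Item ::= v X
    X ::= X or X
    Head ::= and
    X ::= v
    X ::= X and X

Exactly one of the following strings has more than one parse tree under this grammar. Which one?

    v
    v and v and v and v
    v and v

v: 1 tree
v and v and v and v: 5 trees
v and v: 1 tree

v and v and v and v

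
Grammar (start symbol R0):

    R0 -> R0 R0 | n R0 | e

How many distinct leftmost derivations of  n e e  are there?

2

Parse trees for n e e:
  [R0 [R0 n [R0 e]] [R0 e]]
  [R0 n [R0 [R0 e] [R0 e]]]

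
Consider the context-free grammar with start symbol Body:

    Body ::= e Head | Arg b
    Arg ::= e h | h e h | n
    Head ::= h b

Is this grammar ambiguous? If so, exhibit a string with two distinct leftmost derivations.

Ambiguous

Witness: e h b

Derivation 1: Body ⇒ e Head ⇒ e h b
Derivation 2: Body ⇒ Arg b ⇒ e h b

Two distinct leftmost derivations for the same string.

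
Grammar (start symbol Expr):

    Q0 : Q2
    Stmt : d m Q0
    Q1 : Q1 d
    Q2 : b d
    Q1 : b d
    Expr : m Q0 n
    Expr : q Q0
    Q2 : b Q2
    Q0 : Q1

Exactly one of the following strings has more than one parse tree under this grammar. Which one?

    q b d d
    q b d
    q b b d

q b d d: 1 tree
q b d: 2 trees
q b b d: 1 tree

q b d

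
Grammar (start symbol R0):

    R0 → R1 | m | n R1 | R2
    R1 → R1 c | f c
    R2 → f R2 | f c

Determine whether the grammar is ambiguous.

Ambiguous

Witness: f c

Derivation 1: R0 ⇒ R1 ⇒ f c
Derivation 2: R0 ⇒ R2 ⇒ f c

Two distinct leftmost derivations for the same string.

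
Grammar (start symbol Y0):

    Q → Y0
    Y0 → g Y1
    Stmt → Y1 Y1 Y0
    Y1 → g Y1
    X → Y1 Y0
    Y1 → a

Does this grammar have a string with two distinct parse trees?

(X, Q, Stmt are unreachable from Y0, so their rules don't affect L(Y0).) Restricted to the reachable nonterminals, every rule has the form A → t or A → t B, and no two rules for the same A share a first terminal. The grammar encodes a DFA — one run per string.

Unambiguous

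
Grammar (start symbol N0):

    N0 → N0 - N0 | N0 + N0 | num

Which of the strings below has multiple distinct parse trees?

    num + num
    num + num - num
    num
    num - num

num + num - num

num + num: 1 tree
num + num - num: 2 trees
num: 1 tree
num - num: 1 tree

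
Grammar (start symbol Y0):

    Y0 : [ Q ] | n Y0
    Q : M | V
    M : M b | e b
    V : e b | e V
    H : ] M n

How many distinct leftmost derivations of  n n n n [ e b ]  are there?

Parse trees for n n n n [ e b ]:
  [Y0 n [Y0 n [Y0 n [Y0 n [Y0 [ [Q [M e b]] ]]]]]]
  [Y0 n [Y0 n [Y0 n [Y0 n [Y0 [ [Q [V e b]] ]]]]]]

2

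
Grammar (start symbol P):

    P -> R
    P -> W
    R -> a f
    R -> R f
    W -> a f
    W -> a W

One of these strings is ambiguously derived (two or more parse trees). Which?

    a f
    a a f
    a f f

a f: 2 trees
a a f: 1 tree
a f f: 1 tree

a f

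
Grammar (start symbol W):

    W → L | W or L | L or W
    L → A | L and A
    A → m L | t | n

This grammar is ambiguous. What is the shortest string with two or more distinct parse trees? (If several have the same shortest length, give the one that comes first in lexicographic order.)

length 1: no string has ≥2 trees
length 2: no string has ≥2 trees
length 3: n or n has 2 parse trees

Two derivations of n or n:
  W ⇒ W or L ⇒ L or L ⇒ A or L ⇒ n or L ⇒ n or A ⇒ n or n
  W ⇒ L or W ⇒ A or W ⇒ n or W ⇒ n or L ⇒ n or A ⇒ n or n

n or n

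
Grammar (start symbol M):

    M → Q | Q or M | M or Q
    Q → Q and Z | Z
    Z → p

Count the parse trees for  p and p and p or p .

Parse trees for p and p and p or p:
  [M [Q [Q [Q [Z p]] and [Z p]] and [Z p]] or [M [Q [Z p]]]]
  [M [M [Q [Q [Q [Z p]] and [Z p]] and [Z p]]] or [Q [Z p]]]

2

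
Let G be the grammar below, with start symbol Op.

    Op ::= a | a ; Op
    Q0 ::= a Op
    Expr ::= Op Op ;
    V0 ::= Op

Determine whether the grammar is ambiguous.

Unambiguous

Only Op is reachable from Op; ignoring the rest: Right-recursive list with a separator: after each atom, whether the separator follows determines the rule. One parse per string.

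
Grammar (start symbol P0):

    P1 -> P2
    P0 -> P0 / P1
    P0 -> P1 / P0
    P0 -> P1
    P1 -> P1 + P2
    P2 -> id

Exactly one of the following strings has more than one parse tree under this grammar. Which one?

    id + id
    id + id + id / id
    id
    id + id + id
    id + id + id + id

id + id: 1 tree
id + id + id / id: 2 trees
id: 1 tree
id + id + id: 1 tree
id + id + id + id: 1 tree

id + id + id / id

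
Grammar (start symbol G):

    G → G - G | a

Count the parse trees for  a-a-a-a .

Parse trees for a-a-a-a:
  [G [G a] - [G [G a] - [G [G a] - [G a]]]]
  [G [G a] - [G [G [G a] - [G a]] - [G a]]]
  [G [G [G a] - [G a]] - [G [G a] - [G a]]]
  [G [G [G a] - [G [G a] - [G a]]] - [G a]]
  [G [G [G [G a] - [G a]] - [G a]] - [G a]]

5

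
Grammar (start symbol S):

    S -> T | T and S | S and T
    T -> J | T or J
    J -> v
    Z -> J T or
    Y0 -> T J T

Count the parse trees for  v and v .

2

Parse trees for v and v:
  [S [T [J v]] and [S [T [J v]]]]
  [S [S [T [J v]]] and [T [J v]]]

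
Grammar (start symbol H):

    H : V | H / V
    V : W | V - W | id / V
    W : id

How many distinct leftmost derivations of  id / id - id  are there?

3

Parse trees for id / id - id:
  [H [V [V id / [V [W id]]] - [W id]]]
  [H [V id / [V [V [W id]] - [W id]]]]
  [H [H [V [W id]]] / [V [V [W id]] - [W id]]]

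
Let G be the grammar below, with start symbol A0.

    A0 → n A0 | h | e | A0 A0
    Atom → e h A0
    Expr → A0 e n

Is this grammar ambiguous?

Witness: e e e

Derivation 1: A0 ⇒ A0 A0 ⇒ e A0 ⇒ e A0 A0 ⇒ e e A0 ⇒ e e e
Derivation 2: A0 ⇒ A0 A0 ⇒ A0 A0 A0 ⇒ e A0 A0 ⇒ e e A0 ⇒ e e e

Two distinct leftmost derivations for the same string.

Ambiguous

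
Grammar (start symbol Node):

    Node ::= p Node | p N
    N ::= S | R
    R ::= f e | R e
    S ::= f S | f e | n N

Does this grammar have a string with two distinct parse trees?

Ambiguous

Witness: p f e

Derivation 1: Node ⇒ p N ⇒ p S ⇒ p f e
Derivation 2: Node ⇒ p N ⇒ p R ⇒ p f e

Two distinct leftmost derivations for the same string.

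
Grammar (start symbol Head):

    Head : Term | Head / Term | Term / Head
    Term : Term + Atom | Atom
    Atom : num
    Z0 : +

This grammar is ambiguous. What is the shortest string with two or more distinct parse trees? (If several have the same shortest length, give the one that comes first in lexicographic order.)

length 1: no string has ≥2 trees
length 3: num / num has 2 parse trees

Two derivations of num / num:
  Head ⇒ Head / Term ⇒ Term / Term ⇒ Atom / Term ⇒ num / Term ⇒ num / Atom ⇒ num / num
  Head ⇒ Term / Head ⇒ Atom / Head ⇒ num / Head ⇒ num / Term ⇒ num / Atom ⇒ num / num

num / num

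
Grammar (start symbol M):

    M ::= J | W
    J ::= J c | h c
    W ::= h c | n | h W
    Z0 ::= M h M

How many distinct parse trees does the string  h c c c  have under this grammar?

1

Parse trees for h c c c:
  [M [J [J [J h c] c] c]]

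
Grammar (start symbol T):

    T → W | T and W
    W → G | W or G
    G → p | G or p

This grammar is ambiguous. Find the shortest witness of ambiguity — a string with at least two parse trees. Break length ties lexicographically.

length 1: no string has ≥2 trees
length 3: p or p has 2 parse trees

Two derivations of p or p:
  T ⇒ W ⇒ G ⇒ G or p ⇒ p or p
  T ⇒ W ⇒ W or G ⇒ G or G ⇒ p or G ⇒ p or p

p or p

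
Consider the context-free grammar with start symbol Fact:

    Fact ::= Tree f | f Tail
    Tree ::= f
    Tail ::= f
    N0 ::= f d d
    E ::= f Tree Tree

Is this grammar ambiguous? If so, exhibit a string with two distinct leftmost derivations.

Ambiguous

Witness: f f

Derivation 1: Fact ⇒ Tree f ⇒ f f
Derivation 2: Fact ⇒ f Tail ⇒ f f

Two distinct leftmost derivations for the same string.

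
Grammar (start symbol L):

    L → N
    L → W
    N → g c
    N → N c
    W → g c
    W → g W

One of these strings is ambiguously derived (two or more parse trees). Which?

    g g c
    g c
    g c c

g c

g g c: 1 tree
g c: 2 trees
g c c: 1 tree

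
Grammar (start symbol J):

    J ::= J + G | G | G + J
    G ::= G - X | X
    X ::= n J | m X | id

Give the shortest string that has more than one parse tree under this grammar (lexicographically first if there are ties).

id + id

length 1: no string has ≥2 trees
length 2: no string has ≥2 trees
length 3: id + id has 2 parse trees

Two derivations of id + id:
  J ⇒ J + G ⇒ G + G ⇒ X + G ⇒ id + G ⇒ id + X ⇒ id + id
  J ⇒ G + J ⇒ X + J ⇒ id + J ⇒ id + G ⇒ id + X ⇒ id + id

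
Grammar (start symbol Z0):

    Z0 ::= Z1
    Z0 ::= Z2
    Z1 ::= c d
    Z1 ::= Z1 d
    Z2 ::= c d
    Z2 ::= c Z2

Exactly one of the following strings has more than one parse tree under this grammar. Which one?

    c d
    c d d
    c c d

c d

c d: 2 trees
c d d: 1 tree
c c d: 1 tree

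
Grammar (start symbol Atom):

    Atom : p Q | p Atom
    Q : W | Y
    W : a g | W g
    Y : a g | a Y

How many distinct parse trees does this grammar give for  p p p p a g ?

2

Parse trees for p p p p a g:
  [Atom p [Atom p [Atom p [Atom p [Q [W a g]]]]]]
  [Atom p [Atom p [Atom p [Atom p [Q [Y a g]]]]]]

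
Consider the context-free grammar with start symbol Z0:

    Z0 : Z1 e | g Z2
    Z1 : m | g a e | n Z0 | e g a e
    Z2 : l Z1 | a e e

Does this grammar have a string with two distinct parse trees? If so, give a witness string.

Witness: g a e e

Derivation 1: Z0 ⇒ Z1 e ⇒ g a e e
Derivation 2: Z0 ⇒ g Z2 ⇒ g a e e

Two distinct leftmost derivations for the same string.

Ambiguous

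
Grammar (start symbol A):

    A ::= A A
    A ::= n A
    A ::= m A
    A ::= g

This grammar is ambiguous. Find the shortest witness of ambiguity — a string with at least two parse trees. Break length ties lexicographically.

length 1: no string has ≥2 trees
length 2: no string has ≥2 trees
length 3: g g g has 2 parse trees

Two derivations of g g g:
  A ⇒ A A ⇒ A A A ⇒ g A A ⇒ g g A ⇒ g g g
  A ⇒ A A ⇒ g A ⇒ g A A ⇒ g g A ⇒ g g g

g g g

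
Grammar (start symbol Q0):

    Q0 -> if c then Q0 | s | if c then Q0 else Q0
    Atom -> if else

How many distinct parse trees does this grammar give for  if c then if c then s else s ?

Parse trees for if c then if c then s else s:
  [Q0 if c then [Q0 if c then [Q0 s] else [Q0 s]]]
  [Q0 if c then [Q0 if c then [Q0 s]] else [Q0 s]]

2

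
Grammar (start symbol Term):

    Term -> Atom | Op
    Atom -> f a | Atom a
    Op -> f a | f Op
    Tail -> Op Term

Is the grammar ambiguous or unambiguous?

Ambiguous

Witness: f a

Derivation 1: Term ⇒ Atom ⇒ f a
Derivation 2: Term ⇒ Op ⇒ f a

Two distinct leftmost derivations for the same string.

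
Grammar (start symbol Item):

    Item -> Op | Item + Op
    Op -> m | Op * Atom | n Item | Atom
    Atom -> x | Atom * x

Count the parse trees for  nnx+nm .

Parse trees for nnx+nm:
  [Item [Op n [Item [Op n [Item [Item [Op [Atom x]]] + [Op n [Item [Op m]]]]]]]]
  [Item [Op n [Item [Item [Op n [Item [Op [Atom x]]]]] + [Op n [Item [Op m]]]]]]
  [Item [Item [Op n [Item [Op n [Item [Op [Atom x]]]]]]] + [Op n [Item [Op m]]]]

3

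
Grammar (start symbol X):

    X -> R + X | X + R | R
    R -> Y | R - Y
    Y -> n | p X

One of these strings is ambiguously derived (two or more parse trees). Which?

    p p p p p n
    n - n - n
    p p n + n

p p p p p n: 1 tree
n - n - n: 1 tree
p p n + n: 6 trees

p p n + n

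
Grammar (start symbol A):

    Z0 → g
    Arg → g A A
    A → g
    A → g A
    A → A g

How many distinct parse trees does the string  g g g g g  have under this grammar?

Parse trees for g g g g g (showing first 6 of 16):
  [A g [A g [A g [A g [A g]]]]]
  [A g [A g [A g [A [A g] g]]]]
  [A g [A g [A [A g [A g]] g]]]
  [A g [A g [A [A [A g] g] g]]]
  [A g [A [A g [A g [A g]]] g]]
  [A g [A [A g [A [A g] g]] g]]

16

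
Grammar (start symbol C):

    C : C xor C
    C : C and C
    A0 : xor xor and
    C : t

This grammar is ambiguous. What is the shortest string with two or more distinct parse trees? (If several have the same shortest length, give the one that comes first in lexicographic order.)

length 1: no string has ≥2 trees
length 3: no string has ≥2 trees
length 5: t and t and t has 2 parse trees

Two derivations of t and t and t:
  C ⇒ C and C ⇒ C and C and C ⇒ t and C and C ⇒ t and t and C ⇒ t and t and t
  C ⇒ C and C ⇒ t and C ⇒ t and C and C ⇒ t and t and C ⇒ t and t and t

t and t and t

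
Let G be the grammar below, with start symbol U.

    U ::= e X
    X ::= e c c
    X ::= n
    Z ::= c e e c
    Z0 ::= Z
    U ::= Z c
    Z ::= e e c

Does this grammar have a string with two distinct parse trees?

Witness: e e c c

Derivation 1: U ⇒ e X ⇒ e e c c
Derivation 2: U ⇒ Z c ⇒ e e c c

Two distinct leftmost derivations for the same string.

Ambiguous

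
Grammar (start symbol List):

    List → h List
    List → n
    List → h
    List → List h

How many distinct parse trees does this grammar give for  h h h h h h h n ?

Parse trees for h h h h h h h n:
  [List h [List h [List h [List h [List h [List h [List h [List n]]]]]]]]

1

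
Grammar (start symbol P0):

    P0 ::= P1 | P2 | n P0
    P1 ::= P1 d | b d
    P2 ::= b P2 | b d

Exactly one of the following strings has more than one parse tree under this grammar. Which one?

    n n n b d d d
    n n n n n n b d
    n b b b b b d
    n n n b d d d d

n n n b d d d: 1 tree
n n n n n n b d: 2 trees
n b b b b b d: 1 tree
n n n b d d d d: 1 tree

n n n n n n b d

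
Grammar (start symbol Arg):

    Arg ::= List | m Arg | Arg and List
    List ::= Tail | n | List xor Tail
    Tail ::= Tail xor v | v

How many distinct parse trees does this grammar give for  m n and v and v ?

Parse trees for m n and v and v:
  [Arg m [Arg [Arg [Arg [List n]] and [List [Tail v]]] and [List [Tail v]]]]
  [Arg [Arg m [Arg [Arg [List n]] and [List [Tail v]]]] and [List [Tail v]]]
  [Arg [Arg [Arg m [Arg [List n]]] and [List [Tail v]]] and [List [Tail v]]]

3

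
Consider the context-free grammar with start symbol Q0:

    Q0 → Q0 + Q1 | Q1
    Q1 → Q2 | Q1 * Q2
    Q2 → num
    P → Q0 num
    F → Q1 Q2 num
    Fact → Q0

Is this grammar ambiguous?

Unambiguous

(P, F, Fact are unreachable from Q0, so their rules don't affect L(Q0).) The grammar is stratified — Q0 handles '+' (left-recursive), Q1 handles '*', Q2 atoms. Each operator has a fixed associativity and precedence level, so every string has one parse.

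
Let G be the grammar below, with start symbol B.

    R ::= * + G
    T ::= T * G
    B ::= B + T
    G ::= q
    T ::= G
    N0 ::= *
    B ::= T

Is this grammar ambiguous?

Unambiguous

Only B, T, G are reachable from B; ignoring the rest: The grammar is stratified — B handles '+' (left-recursive), T handles '*', G atoms. Each operator has a fixed associativity and precedence level, so every string has one parse.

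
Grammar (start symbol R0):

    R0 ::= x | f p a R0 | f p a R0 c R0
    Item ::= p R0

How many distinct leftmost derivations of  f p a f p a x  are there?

1

Parse trees for f p a f p a x:
  [R0 f p a [R0 f p a [R0 x]]]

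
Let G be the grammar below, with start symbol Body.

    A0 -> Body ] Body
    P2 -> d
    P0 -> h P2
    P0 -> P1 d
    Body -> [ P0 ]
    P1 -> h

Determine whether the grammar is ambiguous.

Witness: [ h d ]

Derivation 1: Body ⇒ [ P0 ] ⇒ [ h P2 ] ⇒ [ h d ]
Derivation 2: Body ⇒ [ P0 ] ⇒ [ P1 d ] ⇒ [ h d ]

Two distinct leftmost derivations for the same string.

Ambiguous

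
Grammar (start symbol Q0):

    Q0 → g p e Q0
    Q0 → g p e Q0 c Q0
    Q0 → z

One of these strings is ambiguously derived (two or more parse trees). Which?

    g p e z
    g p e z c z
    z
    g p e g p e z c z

g p e g p e z c z

g p e z: 1 tree
g p e z c z: 1 tree
z: 1 tree
g p e g p e z c z: 2 trees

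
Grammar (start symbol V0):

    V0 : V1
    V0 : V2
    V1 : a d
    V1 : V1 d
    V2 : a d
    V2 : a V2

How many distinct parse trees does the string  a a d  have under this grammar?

1

Parse trees for a a d:
  [V0 [V2 a [V2 a d]]]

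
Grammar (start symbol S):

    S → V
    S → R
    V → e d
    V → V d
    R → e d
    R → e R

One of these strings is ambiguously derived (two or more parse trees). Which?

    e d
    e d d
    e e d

e d

e d: 2 trees
e d d: 1 tree
e e d: 1 tree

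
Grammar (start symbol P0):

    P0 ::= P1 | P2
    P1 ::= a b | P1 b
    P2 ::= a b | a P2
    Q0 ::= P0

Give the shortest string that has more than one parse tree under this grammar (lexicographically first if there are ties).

a b

length 2: a b has 2 parse trees

Two derivations of a b:
  P0 ⇒ P1 ⇒ a b
  P0 ⇒ P2 ⇒ a b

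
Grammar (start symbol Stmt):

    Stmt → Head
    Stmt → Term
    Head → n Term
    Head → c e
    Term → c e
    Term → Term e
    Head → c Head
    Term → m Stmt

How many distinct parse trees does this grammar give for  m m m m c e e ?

Parse trees for m m m m c e e (showing first 6 of 9):
  [Stmt [Term [Term m [Stmt [Term m [Stmt [Term m [Stmt [Term m [Stmt [Head c e]]]]]]]]] e]]
  [Stmt [Term [Term m [Stmt [Term m [Stmt [Term m [Stmt [Term m [Stmt [Term c e]]]]]]]]] e]]
  [Stmt [Term m [Stmt [Term [Term m [Stmt [Term m [Stmt [Term m [Stmt [Head c e]]]]]]] e]]]]
  [Stmt [Term m [Stmt [Term [Term m [Stmt [Term m [Stmt [Term m [Stmt [Term c e]]]]]]] e]]]]
  [Stmt [Term m [Stmt [Term m [Stmt [Term [Term m [Stmt [Term m [Stmt [Head c e]]]]] e]]]]]]
  [Stmt [Term m [Stmt [Term m [Stmt [Term [Term m [Stmt [Term m [Stmt [Term c e]]]]] e]]]]]]

9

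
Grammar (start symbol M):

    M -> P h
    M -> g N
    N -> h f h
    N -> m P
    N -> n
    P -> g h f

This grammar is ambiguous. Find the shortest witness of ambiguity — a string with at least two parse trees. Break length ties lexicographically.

length 2: no string has ≥2 trees
length 4: g h f h has 2 parse trees

Two derivations of g h f h:
  M ⇒ P h ⇒ g h f h
  M ⇒ g N ⇒ g h f h

g h f h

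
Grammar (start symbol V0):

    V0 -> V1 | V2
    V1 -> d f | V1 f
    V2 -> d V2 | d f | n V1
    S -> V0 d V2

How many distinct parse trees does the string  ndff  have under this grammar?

Parse trees for ndff:
  [V0 [V2 n [V1 [V1 d f] f]]]

1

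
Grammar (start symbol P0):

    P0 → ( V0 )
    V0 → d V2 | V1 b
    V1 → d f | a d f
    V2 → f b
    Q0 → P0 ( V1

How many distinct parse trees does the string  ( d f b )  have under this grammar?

Parse trees for ( d f b ):
  [P0 ( [V0 d [V2 f b]] )]
  [P0 ( [V0 [V1 d f] b] )]

2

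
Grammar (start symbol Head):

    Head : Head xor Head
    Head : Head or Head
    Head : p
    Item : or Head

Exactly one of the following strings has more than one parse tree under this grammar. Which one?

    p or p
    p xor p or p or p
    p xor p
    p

p or p: 1 tree
p xor p or p or p: 5 trees
p xor p: 1 tree
p: 1 tree

p xor p or p or p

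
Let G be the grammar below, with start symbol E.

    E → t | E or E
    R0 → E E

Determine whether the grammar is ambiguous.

Witness: t or t or t

Derivation 1: E ⇒ E or E ⇒ t or E ⇒ t or E or E ⇒ t or t or E ⇒ t or t or t
Derivation 2: E ⇒ E or E ⇒ E or E or E ⇒ t or E or E ⇒ t or t or E ⇒ t or t or t

Two distinct leftmost derivations for the same string.

Ambiguous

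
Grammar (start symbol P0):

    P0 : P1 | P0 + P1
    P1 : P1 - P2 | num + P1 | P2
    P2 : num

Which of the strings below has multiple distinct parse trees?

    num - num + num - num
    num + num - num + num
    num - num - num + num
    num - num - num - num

num - num + num - num: 1 tree
num + num - num + num: 3 trees
num - num - num + num: 1 tree
num - num - num - num: 1 tree

num + num - num + num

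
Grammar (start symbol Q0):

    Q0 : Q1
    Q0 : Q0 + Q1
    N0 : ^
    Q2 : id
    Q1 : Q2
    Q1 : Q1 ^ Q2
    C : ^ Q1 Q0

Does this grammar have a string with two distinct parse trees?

Unambiguous

Only Q0, Q1, Q2 are reachable from Q0; ignoring the rest: The grammar is stratified — Q0 handles '+' (left-recursive), Q1 handles '^', Q2 atoms. Each operator has a fixed associativity and precedence level, so every string has one parse.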